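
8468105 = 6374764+2093341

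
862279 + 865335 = 1727614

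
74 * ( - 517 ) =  - 38258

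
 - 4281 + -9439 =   -  13720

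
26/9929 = 26/9929= 0.00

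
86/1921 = 86/1921 = 0.04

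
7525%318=211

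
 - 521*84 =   -  43764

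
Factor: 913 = 11^1*83^1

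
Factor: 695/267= 3^( - 1 )*5^1*89^( - 1 )*139^1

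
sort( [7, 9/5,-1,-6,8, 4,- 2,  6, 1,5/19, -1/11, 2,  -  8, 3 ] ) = [ - 8,  -  6,-2, - 1,-1/11, 5/19,1,9/5 , 2 , 3, 4,6, 7, 8]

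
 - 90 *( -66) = 5940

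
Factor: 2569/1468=2^( - 2 )*7^1  =  7/4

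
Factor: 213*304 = 2^4 * 3^1*19^1 * 71^1 = 64752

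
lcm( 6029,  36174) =36174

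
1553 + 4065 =5618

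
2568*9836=25258848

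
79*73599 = 5814321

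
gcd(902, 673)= 1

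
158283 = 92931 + 65352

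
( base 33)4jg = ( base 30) 5gj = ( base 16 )1387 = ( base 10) 4999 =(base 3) 20212011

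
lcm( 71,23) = 1633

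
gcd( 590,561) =1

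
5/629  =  5/629 = 0.01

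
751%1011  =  751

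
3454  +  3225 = 6679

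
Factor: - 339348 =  - 2^2*3^1*28279^1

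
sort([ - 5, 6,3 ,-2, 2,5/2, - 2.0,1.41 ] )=[ - 5, - 2, - 2.0,  1.41,2,5/2,3,  6]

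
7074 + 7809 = 14883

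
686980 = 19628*35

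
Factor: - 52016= - 2^4*3251^1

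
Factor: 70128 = 2^4*3^2*487^1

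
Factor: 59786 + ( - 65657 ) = - 5871= - 3^1 * 19^1 * 103^1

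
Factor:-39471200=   -  2^5*5^2*49339^1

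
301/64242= 7/1494 = 0.00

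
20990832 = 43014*488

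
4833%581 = 185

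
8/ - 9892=  -  2/2473=- 0.00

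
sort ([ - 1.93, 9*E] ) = [ - 1.93,9*E]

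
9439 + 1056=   10495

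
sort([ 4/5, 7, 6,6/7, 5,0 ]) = [ 0,4/5,6/7,  5,6, 7 ]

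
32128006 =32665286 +-537280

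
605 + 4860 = 5465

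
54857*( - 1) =-54857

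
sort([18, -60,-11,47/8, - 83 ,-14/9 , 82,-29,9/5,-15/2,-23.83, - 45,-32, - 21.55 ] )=[-83,-60, - 45, - 32, - 29 , - 23.83,  -  21.55,-11,-15/2,-14/9,9/5,47/8,18,  82]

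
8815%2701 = 712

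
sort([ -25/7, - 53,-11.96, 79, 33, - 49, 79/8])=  [ - 53, - 49,- 11.96, - 25/7, 79/8, 33, 79]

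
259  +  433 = 692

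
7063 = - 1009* ( -7) 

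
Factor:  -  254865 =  - 3^1 * 5^1 * 13^1 *1307^1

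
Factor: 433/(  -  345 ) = -3^( - 1 )*5^(-1 ) * 23^(-1)*433^1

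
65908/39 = 1689 + 37/39 = 1689.95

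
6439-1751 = 4688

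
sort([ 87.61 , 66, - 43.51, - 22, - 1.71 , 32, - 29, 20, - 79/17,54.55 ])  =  [ - 43.51, - 29, - 22, - 79/17, - 1.71, 20,32,54.55,66,87.61]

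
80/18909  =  80/18909 = 0.00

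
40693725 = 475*85671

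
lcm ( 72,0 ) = 0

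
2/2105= 2/2105 = 0.00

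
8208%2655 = 243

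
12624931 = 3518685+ 9106246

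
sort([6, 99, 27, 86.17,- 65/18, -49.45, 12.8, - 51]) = [ - 51, - 49.45 , - 65/18,  6,12.8,27, 86.17, 99]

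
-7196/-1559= 7196/1559 =4.62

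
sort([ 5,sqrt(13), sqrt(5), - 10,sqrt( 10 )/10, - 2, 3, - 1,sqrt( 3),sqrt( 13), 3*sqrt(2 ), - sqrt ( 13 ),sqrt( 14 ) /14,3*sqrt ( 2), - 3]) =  [-10,- sqrt(13), - 3,- 2,  -  1,sqrt(14)/14,sqrt ( 10 ) /10, sqrt (3 ),sqrt(5 ) , 3,sqrt(13 ), sqrt( 13),3*sqrt(2 ),3*sqrt(2), 5 ]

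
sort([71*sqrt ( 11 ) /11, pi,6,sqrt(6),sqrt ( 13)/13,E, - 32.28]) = [- 32.28,  sqrt( 13) /13, sqrt( 6),E,pi, 6, 71*sqrt( 11)/11] 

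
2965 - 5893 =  - 2928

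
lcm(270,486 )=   2430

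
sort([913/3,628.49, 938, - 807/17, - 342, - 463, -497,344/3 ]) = [ - 497, - 463,  -  342,  -  807/17, 344/3,913/3, 628.49,938 ]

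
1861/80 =23 + 21/80  =  23.26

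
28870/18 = 14435/9 = 1603.89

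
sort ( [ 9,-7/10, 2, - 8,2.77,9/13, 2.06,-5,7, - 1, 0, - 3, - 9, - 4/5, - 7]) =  [ - 9, - 8, - 7, - 5, - 3, - 1, - 4/5, - 7/10,0, 9/13, 2, 2.06, 2.77,7,9 ] 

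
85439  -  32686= 52753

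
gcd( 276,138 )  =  138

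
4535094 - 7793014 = -3257920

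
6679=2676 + 4003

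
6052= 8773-2721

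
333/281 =333/281 = 1.19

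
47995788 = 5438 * 8826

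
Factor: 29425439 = 29425439^1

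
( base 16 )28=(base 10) 40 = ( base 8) 50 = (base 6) 104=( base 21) 1J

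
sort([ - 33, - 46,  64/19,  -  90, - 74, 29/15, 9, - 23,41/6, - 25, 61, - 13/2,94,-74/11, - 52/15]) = [ - 90, - 74, - 46, - 33, - 25, - 23, - 74/11,-13/2,-52/15, 29/15,64/19, 41/6, 9, 61,  94]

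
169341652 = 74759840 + 94581812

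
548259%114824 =88963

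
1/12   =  1/12 =0.08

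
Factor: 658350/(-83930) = -3^2*5^1*19^1*109^(-1) =-855/109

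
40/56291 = 40/56291  =  0.00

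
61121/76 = 61121/76 = 804.22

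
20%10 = 0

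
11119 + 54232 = 65351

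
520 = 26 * 20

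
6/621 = 2/207  =  0.01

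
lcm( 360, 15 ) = 360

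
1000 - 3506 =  - 2506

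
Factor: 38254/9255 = 2^1*3^( - 1)*5^( - 1)* 31^1 = 62/15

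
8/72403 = 8/72403  =  0.00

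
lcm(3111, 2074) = 6222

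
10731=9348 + 1383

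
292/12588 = 73/3147 = 0.02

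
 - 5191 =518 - 5709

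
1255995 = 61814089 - 60558094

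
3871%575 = 421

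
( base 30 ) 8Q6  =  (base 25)CJB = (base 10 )7986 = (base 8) 17462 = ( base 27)APL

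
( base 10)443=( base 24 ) ib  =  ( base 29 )F8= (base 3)121102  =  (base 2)110111011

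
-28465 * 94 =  - 2675710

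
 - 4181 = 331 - 4512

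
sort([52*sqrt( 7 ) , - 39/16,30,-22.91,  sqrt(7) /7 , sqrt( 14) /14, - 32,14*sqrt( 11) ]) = [-32,-22.91,-39/16, sqrt( 14 ) /14 , sqrt ( 7) /7,30, 14*sqrt( 11 ), 52 * sqrt( 7) ]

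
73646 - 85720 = - 12074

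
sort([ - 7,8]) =[-7,8]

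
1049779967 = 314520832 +735259135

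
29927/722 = 29927/722   =  41.45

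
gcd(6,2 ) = 2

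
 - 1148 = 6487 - 7635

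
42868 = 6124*7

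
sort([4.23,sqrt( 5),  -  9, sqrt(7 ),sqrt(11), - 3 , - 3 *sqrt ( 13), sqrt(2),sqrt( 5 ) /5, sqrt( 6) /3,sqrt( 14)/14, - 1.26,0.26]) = [-3* sqrt ( 13 ), - 9, - 3, - 1.26,0.26, sqrt(14)/14, sqrt( 5)/5, sqrt(6 )/3,sqrt( 2 ) , sqrt( 5),sqrt( 7),sqrt( 11 ),4.23]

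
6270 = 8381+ - 2111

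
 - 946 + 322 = -624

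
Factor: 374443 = 374443^1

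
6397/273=6397/273 =23.43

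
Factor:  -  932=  - 2^2 * 233^1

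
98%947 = 98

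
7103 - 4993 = 2110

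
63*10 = 630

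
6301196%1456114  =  476740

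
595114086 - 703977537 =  - 108863451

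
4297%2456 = 1841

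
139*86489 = 12021971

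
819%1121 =819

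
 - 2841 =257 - 3098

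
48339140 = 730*66218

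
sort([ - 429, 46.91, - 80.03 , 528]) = [ -429, - 80.03, 46.91 , 528 ]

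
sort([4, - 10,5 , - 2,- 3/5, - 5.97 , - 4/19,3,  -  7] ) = [  -  10, - 7, - 5.97, - 2, - 3/5 , - 4/19,3,4,5]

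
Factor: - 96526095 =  - 3^1*5^1*31^1 * 41^1*61^1*83^1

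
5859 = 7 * 837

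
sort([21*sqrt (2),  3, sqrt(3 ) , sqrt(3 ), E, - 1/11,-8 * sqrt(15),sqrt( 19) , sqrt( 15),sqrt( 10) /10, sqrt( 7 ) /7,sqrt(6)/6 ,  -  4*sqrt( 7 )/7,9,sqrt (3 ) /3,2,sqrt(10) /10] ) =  [-8*sqrt ( 15 ), - 4 * sqrt(7)/7, - 1/11 , sqrt(10)/10,  sqrt( 10 ) /10, sqrt(7)/7, sqrt( 6 )/6 , sqrt ( 3 )/3, sqrt( 3),sqrt(3), 2,E, 3,sqrt(15)  ,  sqrt( 19 ),9, 21*sqrt(2 )]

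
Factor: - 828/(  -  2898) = 2^1*7^(-1 ) = 2/7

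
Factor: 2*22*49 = 2^2*7^2*11^1 = 2156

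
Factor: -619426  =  -2^1 * 309713^1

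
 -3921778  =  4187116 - 8108894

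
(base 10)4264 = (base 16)10a8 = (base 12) 2574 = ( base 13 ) 1C30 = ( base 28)5c8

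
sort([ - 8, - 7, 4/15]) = [-8,-7,4/15 ]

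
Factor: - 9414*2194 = -2^2 * 3^2*523^1*1097^1 = - 20654316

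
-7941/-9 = 882+1/3 = 882.33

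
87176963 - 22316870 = 64860093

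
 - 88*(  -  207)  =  18216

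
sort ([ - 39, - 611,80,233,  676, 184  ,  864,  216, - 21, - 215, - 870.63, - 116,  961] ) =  [ - 870.63, - 611, - 215, - 116, - 39, - 21,80,184,216 , 233,676,864,961 ] 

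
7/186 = 7/186 = 0.04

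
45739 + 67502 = 113241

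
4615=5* 923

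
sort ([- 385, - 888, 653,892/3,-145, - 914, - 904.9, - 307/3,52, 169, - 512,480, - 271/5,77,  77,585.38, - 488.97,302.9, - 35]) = [ - 914, - 904.9, - 888, - 512, - 488.97, - 385, - 145, - 307/3, - 271/5, - 35, 52,77, 77, 169,892/3,302.9,480,585.38,653 ] 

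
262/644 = 131/322 = 0.41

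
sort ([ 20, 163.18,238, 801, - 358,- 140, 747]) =[ - 358,-140, 20,163.18 , 238,747 , 801]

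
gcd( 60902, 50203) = 823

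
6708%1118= 0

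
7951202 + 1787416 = 9738618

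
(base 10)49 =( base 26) 1n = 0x31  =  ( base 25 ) 1O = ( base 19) 2B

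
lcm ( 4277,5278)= 248066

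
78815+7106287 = 7185102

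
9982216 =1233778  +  8748438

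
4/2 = 2 = 2.00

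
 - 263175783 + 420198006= 157022223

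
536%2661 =536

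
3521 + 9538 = 13059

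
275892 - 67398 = 208494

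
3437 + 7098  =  10535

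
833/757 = 833/757 = 1.10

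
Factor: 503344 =2^4*163^1*193^1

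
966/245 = 3 + 33/35 = 3.94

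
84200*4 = 336800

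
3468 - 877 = 2591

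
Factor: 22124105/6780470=2^( - 1 )*173^1*25577^1*678047^( - 1)= 4424821/1356094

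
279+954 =1233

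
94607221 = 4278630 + 90328591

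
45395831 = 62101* 731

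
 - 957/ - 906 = 1 + 17/302 = 1.06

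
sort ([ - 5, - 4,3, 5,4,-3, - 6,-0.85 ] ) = [ - 6, - 5,-4, - 3, - 0.85,3, 4, 5] 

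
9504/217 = 9504/217 = 43.80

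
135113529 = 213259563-78146034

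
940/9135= 188/1827=0.10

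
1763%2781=1763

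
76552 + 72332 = 148884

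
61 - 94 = - 33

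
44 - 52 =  - 8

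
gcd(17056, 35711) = 533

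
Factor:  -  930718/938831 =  - 2^1 * 23^1*20233^1*938831^( - 1 ) 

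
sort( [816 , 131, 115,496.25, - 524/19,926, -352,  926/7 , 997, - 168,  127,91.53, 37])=[ - 352, - 168, - 524/19 , 37,91.53, 115, 127, 131,  926/7,496.25,816,926 , 997 ] 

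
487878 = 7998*61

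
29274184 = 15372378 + 13901806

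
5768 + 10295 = 16063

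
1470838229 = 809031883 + 661806346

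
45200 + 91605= 136805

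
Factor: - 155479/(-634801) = 181/739 = 181^1 * 739^(-1)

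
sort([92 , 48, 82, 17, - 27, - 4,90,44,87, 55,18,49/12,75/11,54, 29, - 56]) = [ - 56,-27, -4,49/12, 75/11,17 , 18,29,44,48, 54,55, 82, 87,  90,92 ] 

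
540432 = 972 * 556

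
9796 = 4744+5052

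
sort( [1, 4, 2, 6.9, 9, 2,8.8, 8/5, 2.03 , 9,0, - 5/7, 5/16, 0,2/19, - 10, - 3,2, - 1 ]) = [ - 10, - 3,- 1, - 5/7, 0, 0,2/19,  5/16, 1, 8/5, 2, 2, 2, 2.03, 4,6.9, 8.8,9,9]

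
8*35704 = 285632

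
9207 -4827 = 4380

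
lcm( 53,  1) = 53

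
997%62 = 5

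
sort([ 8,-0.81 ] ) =[ - 0.81, 8]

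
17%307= 17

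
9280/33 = 9280/33 = 281.21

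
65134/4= 32567/2 = 16283.50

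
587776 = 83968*7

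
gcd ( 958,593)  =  1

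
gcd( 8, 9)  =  1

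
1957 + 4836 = 6793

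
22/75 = 22/75 = 0.29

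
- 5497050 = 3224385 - 8721435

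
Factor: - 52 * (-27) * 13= 2^2 * 3^3*13^2 = 18252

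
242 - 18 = 224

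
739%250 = 239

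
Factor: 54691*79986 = 4374514326 = 2^1*3^1*7^1*  13^1 * 601^1*13331^1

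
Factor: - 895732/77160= - 2^ ( - 1) *3^( - 1 )*5^( - 1)*151^1  *643^( - 1 )*1483^1= - 223933/19290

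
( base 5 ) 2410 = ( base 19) id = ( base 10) 355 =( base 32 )B3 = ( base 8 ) 543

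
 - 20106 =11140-31246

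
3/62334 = 1/20778  =  0.00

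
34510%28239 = 6271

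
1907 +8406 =10313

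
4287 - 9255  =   - 4968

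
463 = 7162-6699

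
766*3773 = 2890118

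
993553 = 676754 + 316799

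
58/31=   1+27/31 =1.87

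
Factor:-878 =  -2^1  *439^1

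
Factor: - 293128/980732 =-2^1*11^1*3331^1*245183^( - 1) = - 73282/245183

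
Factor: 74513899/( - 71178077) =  -23^ ( - 1) * 31^( - 1)*181^1*99829^( - 1)*411679^1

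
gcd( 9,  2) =1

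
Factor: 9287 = 37^1*251^1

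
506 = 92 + 414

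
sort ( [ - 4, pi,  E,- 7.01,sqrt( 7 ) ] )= [  -  7.01, - 4, sqrt (7 ),E, pi]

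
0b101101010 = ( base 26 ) do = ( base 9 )442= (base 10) 362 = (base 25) EC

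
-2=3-5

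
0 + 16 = 16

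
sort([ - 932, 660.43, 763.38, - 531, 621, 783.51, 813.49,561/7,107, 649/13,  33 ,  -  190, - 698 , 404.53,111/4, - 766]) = [-932, - 766, - 698, - 531, - 190,111/4, 33, 649/13, 561/7,107,404.53,621,660.43,763.38,783.51,813.49]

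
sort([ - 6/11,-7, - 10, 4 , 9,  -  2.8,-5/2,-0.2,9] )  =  [-10,-7, - 2.8, - 5/2, - 6/11, - 0.2, 4, 9, 9 ] 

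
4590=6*765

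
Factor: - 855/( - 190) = 2^( - 1 )*3^2 = 9/2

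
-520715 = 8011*(  -  65 )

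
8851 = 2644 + 6207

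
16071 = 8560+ 7511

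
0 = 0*172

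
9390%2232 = 462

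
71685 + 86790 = 158475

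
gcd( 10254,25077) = 3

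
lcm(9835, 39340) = 39340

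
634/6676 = 317/3338 = 0.09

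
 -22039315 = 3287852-25327167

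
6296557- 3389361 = 2907196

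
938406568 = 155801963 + 782604605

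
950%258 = 176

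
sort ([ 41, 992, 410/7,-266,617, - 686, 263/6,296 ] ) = [ - 686, - 266,41,  263/6,410/7,  296,617, 992 ] 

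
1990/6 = 995/3 = 331.67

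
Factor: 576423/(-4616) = - 2^( - 3)*3^3*37^1 = -999/8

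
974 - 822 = 152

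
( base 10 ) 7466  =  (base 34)6fk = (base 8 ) 16452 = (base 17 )18E3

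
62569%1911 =1417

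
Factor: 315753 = 3^1*105251^1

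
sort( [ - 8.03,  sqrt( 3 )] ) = [ -8.03,sqrt(3 ) ]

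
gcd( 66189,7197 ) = 3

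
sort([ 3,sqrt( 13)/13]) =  [sqrt( 13) /13,3] 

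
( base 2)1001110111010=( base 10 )5050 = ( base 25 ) 820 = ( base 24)8ia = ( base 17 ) 1081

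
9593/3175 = 9593/3175  =  3.02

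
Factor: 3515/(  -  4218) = -5/6 = - 2^( - 1 )*3^( - 1 )*5^1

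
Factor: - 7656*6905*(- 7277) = 384696276360=2^3*3^1 * 5^1*11^1*19^1* 29^1*383^1*1381^1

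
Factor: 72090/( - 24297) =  - 270/91 = - 2^1*3^3*5^1 * 7^( - 1)  *13^(- 1) 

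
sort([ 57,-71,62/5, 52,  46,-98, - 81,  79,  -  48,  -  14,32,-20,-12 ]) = [ - 98,-81, - 71,-48, - 20, - 14,-12,62/5 , 32, 46, 52,  57, 79] 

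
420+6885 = 7305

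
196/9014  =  98/4507 = 0.02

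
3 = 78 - 75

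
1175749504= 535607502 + 640142002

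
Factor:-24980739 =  - 3^1 * 7^2*169937^1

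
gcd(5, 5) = 5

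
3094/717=4 + 226/717 = 4.32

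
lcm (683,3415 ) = 3415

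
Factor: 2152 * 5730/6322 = 6165480/3161 = 2^3*3^1*5^1*29^(  -  1 )*109^(-1 )*191^1*269^1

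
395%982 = 395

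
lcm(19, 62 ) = 1178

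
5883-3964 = 1919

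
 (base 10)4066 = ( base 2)111111100010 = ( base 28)556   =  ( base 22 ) 88I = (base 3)12120121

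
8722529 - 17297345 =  - 8574816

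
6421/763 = 8+317/763 =8.42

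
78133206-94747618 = - 16614412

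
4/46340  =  1/11585 = 0.00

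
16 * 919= 14704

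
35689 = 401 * 89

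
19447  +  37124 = 56571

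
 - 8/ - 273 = 8/273 = 0.03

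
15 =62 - 47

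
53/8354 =53/8354 = 0.01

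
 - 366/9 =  - 122/3 = - 40.67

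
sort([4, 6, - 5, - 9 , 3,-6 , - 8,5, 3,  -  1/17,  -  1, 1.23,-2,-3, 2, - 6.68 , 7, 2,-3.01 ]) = [-9, - 8, - 6.68, - 6, - 5, - 3.01, - 3,  -  2, - 1, - 1/17,1.23 , 2,2,  3,  3, 4, 5, 6, 7] 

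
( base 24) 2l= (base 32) 25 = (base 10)69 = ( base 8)105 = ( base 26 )2h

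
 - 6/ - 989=6/989 = 0.01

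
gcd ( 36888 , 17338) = 2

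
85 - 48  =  37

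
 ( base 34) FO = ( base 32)gm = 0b1000010110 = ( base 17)1e7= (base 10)534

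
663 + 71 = 734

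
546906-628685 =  - 81779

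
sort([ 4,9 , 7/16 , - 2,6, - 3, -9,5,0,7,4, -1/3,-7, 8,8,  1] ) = [ -9, - 7,  -  3, -2,-1/3 , 0,7/16 , 1,4,4,5, 6, 7 , 8,  8,  9 ]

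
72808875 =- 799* ( - 91125 ) 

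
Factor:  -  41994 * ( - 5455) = 2^1*3^2*5^1*1091^1*2333^1 = 229077270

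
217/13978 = 217/13978 =0.02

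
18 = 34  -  16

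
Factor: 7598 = 2^1 * 29^1*131^1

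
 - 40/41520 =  - 1/1038 = - 0.00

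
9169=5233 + 3936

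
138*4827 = 666126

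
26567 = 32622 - 6055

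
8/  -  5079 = -8/5079=- 0.00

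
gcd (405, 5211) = 27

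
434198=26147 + 408051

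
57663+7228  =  64891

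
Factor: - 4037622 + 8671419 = 3^1*7^1*263^1*839^1 = 4633797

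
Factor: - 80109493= - 389^1 * 205937^1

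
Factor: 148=2^2*37^1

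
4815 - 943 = 3872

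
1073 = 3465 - 2392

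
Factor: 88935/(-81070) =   -  147/134 = - 2^(-1) * 3^1*7^2*67^( - 1 ) 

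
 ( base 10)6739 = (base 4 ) 1221103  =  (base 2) 1101001010011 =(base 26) 9p5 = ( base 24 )BGJ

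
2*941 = 1882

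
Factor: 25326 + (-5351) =19975 = 5^2*17^1*47^1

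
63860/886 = 72 + 34/443 = 72.08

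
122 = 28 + 94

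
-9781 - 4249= - 14030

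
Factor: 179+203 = 2^1*191^1  =  382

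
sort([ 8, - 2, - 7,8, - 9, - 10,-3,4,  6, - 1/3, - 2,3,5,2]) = [ - 10,- 9,  -  7,-3,-2,-2, - 1/3,2,3, 4,5,  6 , 8 , 8 ]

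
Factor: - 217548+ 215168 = -2380 = - 2^2*5^1*7^1*  17^1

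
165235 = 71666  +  93569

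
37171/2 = 18585+1/2 = 18585.50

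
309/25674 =103/8558 = 0.01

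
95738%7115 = 3243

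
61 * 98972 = 6037292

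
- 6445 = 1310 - 7755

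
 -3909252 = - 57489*68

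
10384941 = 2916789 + 7468152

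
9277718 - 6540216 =2737502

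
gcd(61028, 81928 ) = 836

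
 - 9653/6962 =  - 2 + 4271/6962=   - 1.39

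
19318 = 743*26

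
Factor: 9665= 5^1*1933^1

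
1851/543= 3 + 74/181 = 3.41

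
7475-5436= 2039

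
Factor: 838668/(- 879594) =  - 2^1*31^( - 1)*47^1 * 1487^1*4729^( - 1) = - 139778/146599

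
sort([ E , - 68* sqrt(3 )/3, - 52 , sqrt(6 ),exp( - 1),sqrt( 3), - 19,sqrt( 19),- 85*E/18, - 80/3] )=[ - 52, - 68*sqrt ( 3 )/3, - 80/3, - 19,  -  85*E/18,exp( - 1),sqrt(3),sqrt( 6 ),E,sqrt(19) ]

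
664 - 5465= - 4801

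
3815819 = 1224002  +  2591817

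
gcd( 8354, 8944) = 2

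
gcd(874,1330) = 38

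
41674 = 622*67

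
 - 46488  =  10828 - 57316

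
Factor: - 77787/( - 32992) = 2^(-5) * 3^3*43^1*67^1*1031^( - 1)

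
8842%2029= 726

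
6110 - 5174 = 936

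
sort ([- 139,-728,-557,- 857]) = [-857,-728 , - 557,-139 ] 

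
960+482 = 1442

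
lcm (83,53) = 4399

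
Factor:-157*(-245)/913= 5^1*7^2*11^(  -  1 )*83^( - 1)*157^1=38465/913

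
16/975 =16/975  =  0.02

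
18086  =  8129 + 9957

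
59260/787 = 75 + 235/787 = 75.30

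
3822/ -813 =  - 5 + 81/271= -4.70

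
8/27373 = 8/27373 = 0.00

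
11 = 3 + 8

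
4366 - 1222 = 3144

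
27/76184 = 27/76184 = 0.00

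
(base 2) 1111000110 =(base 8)1706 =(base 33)T9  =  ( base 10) 966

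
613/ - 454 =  - 2+ 295/454  =  -1.35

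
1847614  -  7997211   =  -6149597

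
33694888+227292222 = 260987110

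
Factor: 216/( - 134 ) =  - 2^2*3^3*67^(  -  1 ) = - 108/67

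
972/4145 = 972/4145 = 0.23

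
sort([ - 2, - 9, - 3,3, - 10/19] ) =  [ - 9, - 3, - 2, - 10/19,  3 ] 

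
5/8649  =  5/8649  =  0.00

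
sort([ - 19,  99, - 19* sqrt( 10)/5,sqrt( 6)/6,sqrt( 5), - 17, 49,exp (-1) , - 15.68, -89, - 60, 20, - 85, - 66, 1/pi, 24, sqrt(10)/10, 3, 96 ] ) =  [ - 89, - 85 , - 66, - 60, - 19, - 17, - 15.68, - 19*sqrt( 10 )/5, sqrt( 10 ) /10, 1/pi,  exp(  -  1), sqrt( 6 ) /6,sqrt( 5 ), 3,20, 24,49,96, 99 ]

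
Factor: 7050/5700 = 2^( - 1)*19^( - 1 )*47^1= 47/38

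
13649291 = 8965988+4683303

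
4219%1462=1295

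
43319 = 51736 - 8417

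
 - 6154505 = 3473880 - 9628385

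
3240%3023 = 217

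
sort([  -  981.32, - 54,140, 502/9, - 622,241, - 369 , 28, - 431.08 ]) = [ - 981.32, - 622, - 431.08, - 369, - 54,28 , 502/9 , 140, 241 ]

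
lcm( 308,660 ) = 4620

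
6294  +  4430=10724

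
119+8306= 8425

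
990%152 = 78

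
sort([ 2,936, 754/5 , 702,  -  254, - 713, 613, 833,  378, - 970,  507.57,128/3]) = [-970,-713, - 254,2, 128/3 , 754/5,378,507.57, 613,702, 833 , 936]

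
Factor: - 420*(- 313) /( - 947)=-131460/947 = - 2^2*3^1 *5^1*7^1*313^1*947^(-1) 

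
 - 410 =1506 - 1916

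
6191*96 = 594336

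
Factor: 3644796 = 2^2*3^1 * 37^1*8209^1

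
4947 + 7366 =12313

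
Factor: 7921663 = 37^1 * 347^1*617^1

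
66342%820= 742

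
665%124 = 45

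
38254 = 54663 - 16409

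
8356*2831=23655836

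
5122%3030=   2092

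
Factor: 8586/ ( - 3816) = - 2^( - 2)*3^2 = - 9/4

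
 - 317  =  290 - 607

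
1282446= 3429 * 374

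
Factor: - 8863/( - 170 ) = 2^(  -  1 )*5^ ( - 1 )*17^(- 1 )*8863^1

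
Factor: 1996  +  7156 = 2^6*11^1*13^1 = 9152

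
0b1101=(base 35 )D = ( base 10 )13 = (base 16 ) D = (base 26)d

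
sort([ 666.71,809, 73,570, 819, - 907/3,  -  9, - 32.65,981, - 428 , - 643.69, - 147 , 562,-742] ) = [ - 742,-643.69, - 428 , -907/3,-147, - 32.65,- 9 , 73,562  ,  570 , 666.71 , 809, 819,981 ]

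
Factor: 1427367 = 3^1*475789^1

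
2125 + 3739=5864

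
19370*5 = 96850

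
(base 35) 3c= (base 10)117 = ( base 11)a7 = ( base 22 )57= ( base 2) 1110101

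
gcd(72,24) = 24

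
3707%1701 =305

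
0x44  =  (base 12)58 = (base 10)68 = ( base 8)104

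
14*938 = 13132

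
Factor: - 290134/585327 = -2^1*3^ ( - 1)*13^1*17^(- 1)*23^(  -  1)*499^( - 1 )*11159^1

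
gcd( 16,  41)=1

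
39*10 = 390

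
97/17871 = 97/17871  =  0.01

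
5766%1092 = 306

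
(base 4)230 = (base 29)1F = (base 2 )101100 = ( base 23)1L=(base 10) 44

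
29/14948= 29/14948 = 0.00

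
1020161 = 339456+680705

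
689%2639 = 689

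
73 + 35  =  108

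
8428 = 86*98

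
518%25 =18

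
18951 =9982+8969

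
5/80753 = 5/80753=0.00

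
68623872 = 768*89354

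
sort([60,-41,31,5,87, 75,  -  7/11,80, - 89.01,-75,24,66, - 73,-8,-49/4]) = [  -  89.01,-75, - 73 , - 41,-49/4, - 8, - 7/11,  5, 24,31,60, 66  ,  75,80,87 ] 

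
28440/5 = 5688  =  5688.00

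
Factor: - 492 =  - 2^2*3^1*41^1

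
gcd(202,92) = 2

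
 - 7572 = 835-8407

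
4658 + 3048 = 7706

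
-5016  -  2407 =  -7423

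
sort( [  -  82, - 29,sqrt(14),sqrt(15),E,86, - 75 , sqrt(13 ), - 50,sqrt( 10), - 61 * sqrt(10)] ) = [ - 61*sqrt(10 ),  -  82 , - 75, - 50,- 29,E, sqrt (10), sqrt(13 ),sqrt( 14 ), sqrt( 15 ),86 ]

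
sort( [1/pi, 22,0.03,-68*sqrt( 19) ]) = [ - 68*sqrt(19),0.03, 1/pi,22]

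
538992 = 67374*8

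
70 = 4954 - 4884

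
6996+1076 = 8072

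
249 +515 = 764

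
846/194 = 4+35/97 = 4.36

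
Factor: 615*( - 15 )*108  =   - 996300 = - 2^2*3^5*5^2 * 41^1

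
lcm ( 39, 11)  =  429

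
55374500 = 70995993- 15621493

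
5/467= 5/467 = 0.01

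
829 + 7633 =8462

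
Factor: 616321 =616321^1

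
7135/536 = 7135/536 = 13.31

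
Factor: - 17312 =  - 2^5*541^1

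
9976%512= 248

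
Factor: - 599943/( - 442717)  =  3^1*11^( - 1 ) * 31^1*167^( - 1 )*241^( - 1)*6451^1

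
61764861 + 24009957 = 85774818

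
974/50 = 19+ 12/25 = 19.48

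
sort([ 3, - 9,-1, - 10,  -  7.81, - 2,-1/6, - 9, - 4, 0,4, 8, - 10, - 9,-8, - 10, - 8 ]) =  [ - 10, - 10, - 10, - 9,  -  9, - 9,-8,-8,-7.81 , - 4, - 2, - 1, - 1/6,0,3, 4, 8]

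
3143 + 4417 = 7560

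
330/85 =3 + 15/17 = 3.88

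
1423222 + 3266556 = 4689778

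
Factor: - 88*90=-2^4*3^2*5^1*11^1 =- 7920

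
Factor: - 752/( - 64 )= 2^( - 2)*47^1  =  47/4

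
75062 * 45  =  3377790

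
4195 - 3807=388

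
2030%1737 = 293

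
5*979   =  4895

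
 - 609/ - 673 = 609/673 = 0.90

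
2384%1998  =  386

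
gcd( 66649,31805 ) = 1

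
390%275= 115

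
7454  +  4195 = 11649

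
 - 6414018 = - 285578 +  - 6128440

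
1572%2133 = 1572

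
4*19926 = 79704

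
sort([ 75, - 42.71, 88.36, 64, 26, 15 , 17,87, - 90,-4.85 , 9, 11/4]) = [- 90, - 42.71,-4.85,11/4, 9, 15,17, 26, 64, 75, 87, 88.36]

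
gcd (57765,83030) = 5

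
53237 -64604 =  - 11367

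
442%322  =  120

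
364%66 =34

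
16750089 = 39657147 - 22907058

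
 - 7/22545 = - 1 + 22538/22545 = - 0.00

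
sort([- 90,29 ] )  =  [ - 90, 29]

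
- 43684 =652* ( - 67) 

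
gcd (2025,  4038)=3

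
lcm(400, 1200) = 1200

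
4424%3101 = 1323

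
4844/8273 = 4844/8273 = 0.59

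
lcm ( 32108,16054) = 32108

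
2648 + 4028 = 6676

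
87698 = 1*87698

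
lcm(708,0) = 0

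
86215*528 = 45521520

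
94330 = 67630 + 26700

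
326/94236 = 163/47118 = 0.00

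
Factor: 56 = 2^3 * 7^1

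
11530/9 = 1281 + 1/9= 1281.11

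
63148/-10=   -  31574/5 = - 6314.80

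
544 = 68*8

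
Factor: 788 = 2^2*197^1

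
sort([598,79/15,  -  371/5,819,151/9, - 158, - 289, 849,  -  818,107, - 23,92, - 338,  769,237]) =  [ -818, - 338, - 289, - 158,-371/5,-23,  79/15,151/9, 92,107 , 237,  598,769,819 , 849]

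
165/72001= 165/72001 =0.00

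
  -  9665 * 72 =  - 695880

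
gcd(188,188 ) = 188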